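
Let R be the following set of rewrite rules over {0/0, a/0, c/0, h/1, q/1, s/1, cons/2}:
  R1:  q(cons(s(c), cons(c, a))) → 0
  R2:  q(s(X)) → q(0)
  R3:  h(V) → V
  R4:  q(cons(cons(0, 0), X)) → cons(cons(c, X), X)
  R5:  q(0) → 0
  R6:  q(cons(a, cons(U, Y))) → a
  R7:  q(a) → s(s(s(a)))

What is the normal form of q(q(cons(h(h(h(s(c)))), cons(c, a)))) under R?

0

1. q(q(cons(h(h(h(s(c)))), cons(c, a))))  →  q(q(cons(h(h(s(c))), cons(c, a))))   [R3 at 1.1.1]
2. q(q(cons(h(h(s(c))), cons(c, a))))  →  q(q(cons(h(s(c)), cons(c, a))))   [R3 at 1.1.1]
3. q(q(cons(h(s(c)), cons(c, a))))  →  q(q(cons(s(c), cons(c, a))))   [R3 at 1.1.1]
4. q(q(cons(s(c), cons(c, a))))  →  q(0)   [R1 at 1]
5. q(0)  →  0   [R5 at ε]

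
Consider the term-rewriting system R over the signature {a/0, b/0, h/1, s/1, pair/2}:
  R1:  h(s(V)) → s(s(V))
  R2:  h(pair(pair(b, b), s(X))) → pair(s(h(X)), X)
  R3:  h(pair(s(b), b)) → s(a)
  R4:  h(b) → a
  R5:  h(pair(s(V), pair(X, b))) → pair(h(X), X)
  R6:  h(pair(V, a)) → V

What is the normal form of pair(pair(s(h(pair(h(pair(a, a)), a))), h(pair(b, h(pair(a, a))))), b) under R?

1. pair(pair(s(h(pair(h(pair(a, a)), a))), h(pair(b, h(pair(a, a))))), b)  →  pair(pair(s(h(pair(a, a))), h(pair(b, h(pair(a, a))))), b)   [R6 at 1.1.1]
2. pair(pair(s(h(pair(a, a))), h(pair(b, h(pair(a, a))))), b)  →  pair(pair(s(a), h(pair(b, h(pair(a, a))))), b)   [R6 at 1.1.1]
3. pair(pair(s(a), h(pair(b, h(pair(a, a))))), b)  →  pair(pair(s(a), h(pair(b, a))), b)   [R6 at 1.2.1.2]
4. pair(pair(s(a), h(pair(b, a))), b)  →  pair(pair(s(a), b), b)   [R6 at 1.2]

pair(pair(s(a), b), b)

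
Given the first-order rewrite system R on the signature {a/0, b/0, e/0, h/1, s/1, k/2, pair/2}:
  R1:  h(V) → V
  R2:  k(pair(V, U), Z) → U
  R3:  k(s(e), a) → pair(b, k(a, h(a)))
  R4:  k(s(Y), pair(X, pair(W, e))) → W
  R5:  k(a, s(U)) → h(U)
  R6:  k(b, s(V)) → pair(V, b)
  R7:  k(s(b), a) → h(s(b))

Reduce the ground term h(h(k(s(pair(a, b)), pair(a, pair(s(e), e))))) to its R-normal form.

s(e)

1. h(h(k(s(pair(a, b)), pair(a, pair(s(e), e)))))  →  h(k(s(pair(a, b)), pair(a, pair(s(e), e))))   [R1 at ε]
2. h(k(s(pair(a, b)), pair(a, pair(s(e), e))))  →  k(s(pair(a, b)), pair(a, pair(s(e), e)))   [R1 at ε]
3. k(s(pair(a, b)), pair(a, pair(s(e), e)))  →  s(e)   [R4 at ε]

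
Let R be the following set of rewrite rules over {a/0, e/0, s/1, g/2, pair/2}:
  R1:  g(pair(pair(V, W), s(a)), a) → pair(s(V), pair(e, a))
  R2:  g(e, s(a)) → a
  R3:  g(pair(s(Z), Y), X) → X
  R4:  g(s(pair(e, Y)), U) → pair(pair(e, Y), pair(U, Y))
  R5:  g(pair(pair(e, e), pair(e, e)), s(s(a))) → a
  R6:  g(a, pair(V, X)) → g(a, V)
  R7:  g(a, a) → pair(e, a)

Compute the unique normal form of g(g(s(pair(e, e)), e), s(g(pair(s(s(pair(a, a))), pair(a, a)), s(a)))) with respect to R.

a

1. g(g(s(pair(e, e)), e), s(g(pair(s(s(pair(a, a))), pair(a, a)), s(a))))  →  g(pair(pair(e, e), pair(e, e)), s(g(pair(s(s(pair(a, a))), pair(a, a)), s(a))))   [R4 at 1]
2. g(pair(pair(e, e), pair(e, e)), s(g(pair(s(s(pair(a, a))), pair(a, a)), s(a))))  →  g(pair(pair(e, e), pair(e, e)), s(s(a)))   [R3 at 2.1]
3. g(pair(pair(e, e), pair(e, e)), s(s(a)))  →  a   [R5 at ε]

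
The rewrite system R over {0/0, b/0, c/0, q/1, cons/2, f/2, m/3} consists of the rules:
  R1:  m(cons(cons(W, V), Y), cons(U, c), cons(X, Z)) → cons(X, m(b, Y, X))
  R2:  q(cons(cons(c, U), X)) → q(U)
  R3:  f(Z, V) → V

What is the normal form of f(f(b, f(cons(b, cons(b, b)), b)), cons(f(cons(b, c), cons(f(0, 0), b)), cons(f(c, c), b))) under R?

1. f(f(b, f(cons(b, cons(b, b)), b)), cons(f(cons(b, c), cons(f(0, 0), b)), cons(f(c, c), b)))  →  cons(f(cons(b, c), cons(f(0, 0), b)), cons(f(c, c), b))   [R3 at ε]
2. cons(f(cons(b, c), cons(f(0, 0), b)), cons(f(c, c), b))  →  cons(cons(f(0, 0), b), cons(f(c, c), b))   [R3 at 1]
3. cons(cons(f(0, 0), b), cons(f(c, c), b))  →  cons(cons(0, b), cons(f(c, c), b))   [R3 at 1.1]
4. cons(cons(0, b), cons(f(c, c), b))  →  cons(cons(0, b), cons(c, b))   [R3 at 2.1]

cons(cons(0, b), cons(c, b))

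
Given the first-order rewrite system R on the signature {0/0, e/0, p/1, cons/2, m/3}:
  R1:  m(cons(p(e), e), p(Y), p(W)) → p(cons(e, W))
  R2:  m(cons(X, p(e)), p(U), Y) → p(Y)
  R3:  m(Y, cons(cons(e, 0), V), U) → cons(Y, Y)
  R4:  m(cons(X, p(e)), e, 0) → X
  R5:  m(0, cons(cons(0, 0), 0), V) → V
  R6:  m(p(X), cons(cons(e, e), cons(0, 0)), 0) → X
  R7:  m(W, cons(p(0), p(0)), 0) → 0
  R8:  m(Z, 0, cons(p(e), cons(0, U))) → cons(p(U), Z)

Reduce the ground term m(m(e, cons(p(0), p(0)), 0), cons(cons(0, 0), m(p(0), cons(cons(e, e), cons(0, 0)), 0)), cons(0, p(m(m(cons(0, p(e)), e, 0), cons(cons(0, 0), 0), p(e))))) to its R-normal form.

cons(0, p(p(e)))

1. m(m(e, cons(p(0), p(0)), 0), cons(cons(0, 0), m(p(0), cons(cons(e, e), cons(0, 0)), 0)), cons(0, p(m(m(cons(0, p(e)), e, 0), cons(cons(0, 0), 0), p(e)))))  →  m(0, cons(cons(0, 0), m(p(0), cons(cons(e, e), cons(0, 0)), 0)), cons(0, p(m(m(cons(0, p(e)), e, 0), cons(cons(0, 0), 0), p(e)))))   [R7 at 1]
2. m(0, cons(cons(0, 0), m(p(0), cons(cons(e, e), cons(0, 0)), 0)), cons(0, p(m(m(cons(0, p(e)), e, 0), cons(cons(0, 0), 0), p(e)))))  →  m(0, cons(cons(0, 0), 0), cons(0, p(m(m(cons(0, p(e)), e, 0), cons(cons(0, 0), 0), p(e)))))   [R6 at 2.2]
3. m(0, cons(cons(0, 0), 0), cons(0, p(m(m(cons(0, p(e)), e, 0), cons(cons(0, 0), 0), p(e)))))  →  cons(0, p(m(m(cons(0, p(e)), e, 0), cons(cons(0, 0), 0), p(e))))   [R5 at ε]
4. cons(0, p(m(m(cons(0, p(e)), e, 0), cons(cons(0, 0), 0), p(e))))  →  cons(0, p(m(0, cons(cons(0, 0), 0), p(e))))   [R4 at 2.1.1]
5. cons(0, p(m(0, cons(cons(0, 0), 0), p(e))))  →  cons(0, p(p(e)))   [R5 at 2.1]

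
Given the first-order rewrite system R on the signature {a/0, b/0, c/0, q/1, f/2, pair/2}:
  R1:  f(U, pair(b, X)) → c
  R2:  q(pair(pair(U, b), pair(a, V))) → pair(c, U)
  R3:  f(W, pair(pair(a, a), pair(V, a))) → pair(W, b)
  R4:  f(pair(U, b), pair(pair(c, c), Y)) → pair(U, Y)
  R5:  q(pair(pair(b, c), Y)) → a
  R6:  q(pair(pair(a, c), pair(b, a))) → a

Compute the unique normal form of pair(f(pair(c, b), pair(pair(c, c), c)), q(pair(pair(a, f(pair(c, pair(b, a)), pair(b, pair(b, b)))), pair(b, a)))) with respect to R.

pair(pair(c, c), a)

1. pair(f(pair(c, b), pair(pair(c, c), c)), q(pair(pair(a, f(pair(c, pair(b, a)), pair(b, pair(b, b)))), pair(b, a))))  →  pair(pair(c, c), q(pair(pair(a, f(pair(c, pair(b, a)), pair(b, pair(b, b)))), pair(b, a))))   [R4 at 1]
2. pair(pair(c, c), q(pair(pair(a, f(pair(c, pair(b, a)), pair(b, pair(b, b)))), pair(b, a))))  →  pair(pair(c, c), q(pair(pair(a, c), pair(b, a))))   [R1 at 2.1.1.2]
3. pair(pair(c, c), q(pair(pair(a, c), pair(b, a))))  →  pair(pair(c, c), a)   [R6 at 2]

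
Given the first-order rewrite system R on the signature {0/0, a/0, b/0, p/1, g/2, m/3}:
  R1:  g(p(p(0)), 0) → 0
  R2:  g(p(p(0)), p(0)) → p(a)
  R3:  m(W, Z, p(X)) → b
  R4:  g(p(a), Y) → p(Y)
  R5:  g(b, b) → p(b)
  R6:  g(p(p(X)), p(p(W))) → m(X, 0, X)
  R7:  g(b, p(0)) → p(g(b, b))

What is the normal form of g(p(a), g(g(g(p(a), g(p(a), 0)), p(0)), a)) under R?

1. g(p(a), g(g(g(p(a), g(p(a), 0)), p(0)), a))  →  p(g(g(g(p(a), g(p(a), 0)), p(0)), a))   [R4 at ε]
2. p(g(g(g(p(a), g(p(a), 0)), p(0)), a))  →  p(g(g(p(g(p(a), 0)), p(0)), a))   [R4 at 1.1.1]
3. p(g(g(p(g(p(a), 0)), p(0)), a))  →  p(g(g(p(p(0)), p(0)), a))   [R4 at 1.1.1.1]
4. p(g(g(p(p(0)), p(0)), a))  →  p(g(p(a), a))   [R2 at 1.1]
5. p(g(p(a), a))  →  p(p(a))   [R4 at 1]

p(p(a))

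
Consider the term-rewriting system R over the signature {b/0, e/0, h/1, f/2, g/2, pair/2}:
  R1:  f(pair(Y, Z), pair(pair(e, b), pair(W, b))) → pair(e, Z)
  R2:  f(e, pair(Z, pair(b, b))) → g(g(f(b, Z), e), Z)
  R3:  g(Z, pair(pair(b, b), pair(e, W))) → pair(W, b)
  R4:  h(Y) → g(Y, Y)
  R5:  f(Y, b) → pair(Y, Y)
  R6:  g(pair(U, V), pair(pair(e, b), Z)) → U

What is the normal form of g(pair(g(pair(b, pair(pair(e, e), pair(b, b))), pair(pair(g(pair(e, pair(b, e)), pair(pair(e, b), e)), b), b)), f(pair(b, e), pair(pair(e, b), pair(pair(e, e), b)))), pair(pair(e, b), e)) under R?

b

1. g(pair(g(pair(b, pair(pair(e, e), pair(b, b))), pair(pair(g(pair(e, pair(b, e)), pair(pair(e, b), e)), b), b)), f(pair(b, e), pair(pair(e, b), pair(pair(e, e), b)))), pair(pair(e, b), e))  →  g(pair(b, pair(pair(e, e), pair(b, b))), pair(pair(g(pair(e, pair(b, e)), pair(pair(e, b), e)), b), b))   [R6 at ε]
2. g(pair(b, pair(pair(e, e), pair(b, b))), pair(pair(g(pair(e, pair(b, e)), pair(pair(e, b), e)), b), b))  →  g(pair(b, pair(pair(e, e), pair(b, b))), pair(pair(e, b), b))   [R6 at 2.1.1]
3. g(pair(b, pair(pair(e, e), pair(b, b))), pair(pair(e, b), b))  →  b   [R6 at ε]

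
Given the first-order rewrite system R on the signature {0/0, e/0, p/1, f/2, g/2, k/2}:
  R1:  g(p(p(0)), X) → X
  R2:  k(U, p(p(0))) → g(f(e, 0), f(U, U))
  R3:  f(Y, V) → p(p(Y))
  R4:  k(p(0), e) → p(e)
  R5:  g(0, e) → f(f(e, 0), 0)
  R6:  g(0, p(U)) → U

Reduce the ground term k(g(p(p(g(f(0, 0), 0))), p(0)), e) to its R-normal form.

p(e)

1. k(g(p(p(g(f(0, 0), 0))), p(0)), e)  →  k(g(p(p(g(p(p(0)), 0))), p(0)), e)   [R3 at 1.1.1.1.1]
2. k(g(p(p(g(p(p(0)), 0))), p(0)), e)  →  k(g(p(p(0)), p(0)), e)   [R1 at 1.1.1.1]
3. k(g(p(p(0)), p(0)), e)  →  k(p(0), e)   [R1 at 1]
4. k(p(0), e)  →  p(e)   [R4 at ε]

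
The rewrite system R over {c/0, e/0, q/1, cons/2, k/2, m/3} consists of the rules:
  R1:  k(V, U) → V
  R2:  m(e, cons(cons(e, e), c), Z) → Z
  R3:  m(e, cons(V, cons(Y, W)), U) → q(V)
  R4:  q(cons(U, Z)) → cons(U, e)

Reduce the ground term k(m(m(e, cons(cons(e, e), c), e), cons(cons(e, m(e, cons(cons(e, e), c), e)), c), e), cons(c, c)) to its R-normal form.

1. k(m(m(e, cons(cons(e, e), c), e), cons(cons(e, m(e, cons(cons(e, e), c), e)), c), e), cons(c, c))  →  m(m(e, cons(cons(e, e), c), e), cons(cons(e, m(e, cons(cons(e, e), c), e)), c), e)   [R1 at ε]
2. m(m(e, cons(cons(e, e), c), e), cons(cons(e, m(e, cons(cons(e, e), c), e)), c), e)  →  m(e, cons(cons(e, m(e, cons(cons(e, e), c), e)), c), e)   [R2 at 1]
3. m(e, cons(cons(e, m(e, cons(cons(e, e), c), e)), c), e)  →  m(e, cons(cons(e, e), c), e)   [R2 at 2.1.2]
4. m(e, cons(cons(e, e), c), e)  →  e   [R2 at ε]

e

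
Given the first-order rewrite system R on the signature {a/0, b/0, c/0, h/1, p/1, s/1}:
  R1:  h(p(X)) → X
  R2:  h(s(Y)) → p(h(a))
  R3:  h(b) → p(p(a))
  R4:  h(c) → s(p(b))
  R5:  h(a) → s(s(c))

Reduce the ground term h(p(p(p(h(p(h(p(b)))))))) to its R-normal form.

p(p(b))

1. h(p(p(p(h(p(h(p(b))))))))  →  p(p(h(p(h(p(b))))))   [R1 at ε]
2. p(p(h(p(h(p(b))))))  →  p(p(h(p(b))))   [R1 at 1.1]
3. p(p(h(p(b))))  →  p(p(b))   [R1 at 1.1]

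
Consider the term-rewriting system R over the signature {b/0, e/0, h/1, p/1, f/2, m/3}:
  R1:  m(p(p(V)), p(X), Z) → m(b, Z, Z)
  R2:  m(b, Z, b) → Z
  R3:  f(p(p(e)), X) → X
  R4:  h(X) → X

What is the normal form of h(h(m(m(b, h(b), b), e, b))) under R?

1. h(h(m(m(b, h(b), b), e, b)))  →  h(m(m(b, h(b), b), e, b))   [R4 at ε]
2. h(m(m(b, h(b), b), e, b))  →  m(m(b, h(b), b), e, b)   [R4 at ε]
3. m(m(b, h(b), b), e, b)  →  m(h(b), e, b)   [R2 at 1]
4. m(h(b), e, b)  →  m(b, e, b)   [R4 at 1]
5. m(b, e, b)  →  e   [R2 at ε]

e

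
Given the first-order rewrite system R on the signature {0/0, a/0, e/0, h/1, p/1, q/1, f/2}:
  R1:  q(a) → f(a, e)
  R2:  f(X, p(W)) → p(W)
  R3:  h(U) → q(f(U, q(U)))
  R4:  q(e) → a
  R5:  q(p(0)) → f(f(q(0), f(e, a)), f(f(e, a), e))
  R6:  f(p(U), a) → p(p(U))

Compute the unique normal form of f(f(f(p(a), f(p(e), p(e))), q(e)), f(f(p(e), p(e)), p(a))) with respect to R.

p(a)

1. f(f(f(p(a), f(p(e), p(e))), q(e)), f(f(p(e), p(e)), p(a)))  →  f(f(f(p(a), p(e)), q(e)), f(f(p(e), p(e)), p(a)))   [R2 at 1.1.2]
2. f(f(f(p(a), p(e)), q(e)), f(f(p(e), p(e)), p(a)))  →  f(f(p(e), q(e)), f(f(p(e), p(e)), p(a)))   [R2 at 1.1]
3. f(f(p(e), q(e)), f(f(p(e), p(e)), p(a)))  →  f(f(p(e), a), f(f(p(e), p(e)), p(a)))   [R4 at 1.2]
4. f(f(p(e), a), f(f(p(e), p(e)), p(a)))  →  f(p(p(e)), f(f(p(e), p(e)), p(a)))   [R6 at 1]
5. f(p(p(e)), f(f(p(e), p(e)), p(a)))  →  f(p(p(e)), p(a))   [R2 at 2]
6. f(p(p(e)), p(a))  →  p(a)   [R2 at ε]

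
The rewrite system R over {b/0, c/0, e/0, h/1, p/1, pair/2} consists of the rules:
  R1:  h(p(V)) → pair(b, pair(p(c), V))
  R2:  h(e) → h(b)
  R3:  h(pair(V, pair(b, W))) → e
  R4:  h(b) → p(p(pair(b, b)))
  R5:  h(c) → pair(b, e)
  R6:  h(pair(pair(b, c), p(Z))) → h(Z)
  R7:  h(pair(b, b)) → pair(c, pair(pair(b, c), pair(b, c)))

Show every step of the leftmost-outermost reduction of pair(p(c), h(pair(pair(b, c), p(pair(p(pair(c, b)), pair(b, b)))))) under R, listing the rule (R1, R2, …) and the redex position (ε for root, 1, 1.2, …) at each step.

pair(p(c), e)

1. pair(p(c), h(pair(pair(b, c), p(pair(p(pair(c, b)), pair(b, b))))))  →  pair(p(c), h(pair(p(pair(c, b)), pair(b, b))))   [R6 at 2]
2. pair(p(c), h(pair(p(pair(c, b)), pair(b, b))))  →  pair(p(c), e)   [R3 at 2]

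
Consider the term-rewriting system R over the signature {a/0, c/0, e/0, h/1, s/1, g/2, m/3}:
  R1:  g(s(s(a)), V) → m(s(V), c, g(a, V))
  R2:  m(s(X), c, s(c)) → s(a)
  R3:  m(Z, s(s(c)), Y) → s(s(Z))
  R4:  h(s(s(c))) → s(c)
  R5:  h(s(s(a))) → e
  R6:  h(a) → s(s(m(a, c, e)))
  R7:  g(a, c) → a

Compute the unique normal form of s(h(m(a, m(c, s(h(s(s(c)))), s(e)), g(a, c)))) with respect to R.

1. s(h(m(a, m(c, s(h(s(s(c)))), s(e)), g(a, c))))  →  s(h(m(a, m(c, s(s(c)), s(e)), g(a, c))))   [R4 at 1.1.2.2.1]
2. s(h(m(a, m(c, s(s(c)), s(e)), g(a, c))))  →  s(h(m(a, s(s(c)), g(a, c))))   [R3 at 1.1.2]
3. s(h(m(a, s(s(c)), g(a, c))))  →  s(h(s(s(a))))   [R3 at 1.1]
4. s(h(s(s(a))))  →  s(e)   [R5 at 1]

s(e)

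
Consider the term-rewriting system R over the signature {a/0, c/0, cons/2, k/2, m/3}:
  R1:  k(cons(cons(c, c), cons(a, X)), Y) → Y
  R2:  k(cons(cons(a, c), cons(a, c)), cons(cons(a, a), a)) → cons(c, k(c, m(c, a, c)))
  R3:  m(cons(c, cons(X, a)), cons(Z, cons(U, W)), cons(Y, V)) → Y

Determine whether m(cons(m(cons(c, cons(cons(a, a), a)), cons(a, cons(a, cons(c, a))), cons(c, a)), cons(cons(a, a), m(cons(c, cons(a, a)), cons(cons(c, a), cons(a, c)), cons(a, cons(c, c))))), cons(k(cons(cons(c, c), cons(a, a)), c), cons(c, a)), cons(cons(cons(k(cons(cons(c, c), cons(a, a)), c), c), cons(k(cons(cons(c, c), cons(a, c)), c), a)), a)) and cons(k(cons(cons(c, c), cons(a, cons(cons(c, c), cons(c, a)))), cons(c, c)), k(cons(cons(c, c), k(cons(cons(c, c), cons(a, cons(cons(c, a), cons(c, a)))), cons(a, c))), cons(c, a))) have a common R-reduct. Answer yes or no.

yes — NF(t₁) = cons(cons(c, c), cons(c, a)), NF(t₂) = cons(cons(c, c), cons(c, a))

Reduce t₁ = m(cons(m(cons(c, cons(cons(a, a), a)), cons(a, cons(a, cons(c, a))), cons(c, a)), cons(cons(a, a), m(cons(c, cons(a, a)), cons(cons(c, a), cons(a, c)), cons(a, cons(c, c))))), cons(k(cons(cons(c, c), cons(a, a)), c), cons(c, a)), cons(cons(cons(k(cons(cons(c, c), cons(a, a)), c), c), cons(k(cons(cons(c, c), cons(a, c)), c), a)), a)):
1. m(cons(m(cons(c, cons(cons(a, a), a)), cons(a, cons(a, cons(c, a))), cons(c, a)), cons(cons(a, a), m(cons(c, cons(a, a)), cons(cons(c, a), cons(a, c)), cons(a, cons(c, c))))), cons(k(cons(cons(c, c), cons(a, a)), c), cons(c, a)), cons(cons(cons(k(cons(cons(c, c), cons(a, a)), c), c), cons(k(cons(cons(c, c), cons(a, c)), c), a)), a))  →  m(cons(c, cons(cons(a, a), m(cons(c, cons(a, a)), cons(cons(c, a), cons(a, c)), cons(a, cons(c, c))))), cons(k(cons(cons(c, c), cons(a, a)), c), cons(c, a)), cons(cons(cons(k(cons(cons(c, c), cons(a, a)), c), c), cons(k(cons(cons(c, c), cons(a, c)), c), a)), a))   [R3 at 1.1]
2. m(cons(c, cons(cons(a, a), m(cons(c, cons(a, a)), cons(cons(c, a), cons(a, c)), cons(a, cons(c, c))))), cons(k(cons(cons(c, c), cons(a, a)), c), cons(c, a)), cons(cons(cons(k(cons(cons(c, c), cons(a, a)), c), c), cons(k(cons(cons(c, c), cons(a, c)), c), a)), a))  →  m(cons(c, cons(cons(a, a), a)), cons(k(cons(cons(c, c), cons(a, a)), c), cons(c, a)), cons(cons(cons(k(cons(cons(c, c), cons(a, a)), c), c), cons(k(cons(cons(c, c), cons(a, c)), c), a)), a))   [R3 at 1.2.2]
3. m(cons(c, cons(cons(a, a), a)), cons(k(cons(cons(c, c), cons(a, a)), c), cons(c, a)), cons(cons(cons(k(cons(cons(c, c), cons(a, a)), c), c), cons(k(cons(cons(c, c), cons(a, c)), c), a)), a))  →  cons(cons(k(cons(cons(c, c), cons(a, a)), c), c), cons(k(cons(cons(c, c), cons(a, c)), c), a))   [R3 at ε]
4. cons(cons(k(cons(cons(c, c), cons(a, a)), c), c), cons(k(cons(cons(c, c), cons(a, c)), c), a))  →  cons(cons(c, c), cons(k(cons(cons(c, c), cons(a, c)), c), a))   [R1 at 1.1]
5. cons(cons(c, c), cons(k(cons(cons(c, c), cons(a, c)), c), a))  →  cons(cons(c, c), cons(c, a))   [R1 at 2.1]

Reduce t₂ = cons(k(cons(cons(c, c), cons(a, cons(cons(c, c), cons(c, a)))), cons(c, c)), k(cons(cons(c, c), k(cons(cons(c, c), cons(a, cons(cons(c, a), cons(c, a)))), cons(a, c))), cons(c, a))):
1. cons(k(cons(cons(c, c), cons(a, cons(cons(c, c), cons(c, a)))), cons(c, c)), k(cons(cons(c, c), k(cons(cons(c, c), cons(a, cons(cons(c, a), cons(c, a)))), cons(a, c))), cons(c, a)))  →  cons(cons(c, c), k(cons(cons(c, c), k(cons(cons(c, c), cons(a, cons(cons(c, a), cons(c, a)))), cons(a, c))), cons(c, a)))   [R1 at 1]
2. cons(cons(c, c), k(cons(cons(c, c), k(cons(cons(c, c), cons(a, cons(cons(c, a), cons(c, a)))), cons(a, c))), cons(c, a)))  →  cons(cons(c, c), k(cons(cons(c, c), cons(a, c)), cons(c, a)))   [R1 at 2.1.2]
3. cons(cons(c, c), k(cons(cons(c, c), cons(a, c)), cons(c, a)))  →  cons(cons(c, c), cons(c, a))   [R1 at 2]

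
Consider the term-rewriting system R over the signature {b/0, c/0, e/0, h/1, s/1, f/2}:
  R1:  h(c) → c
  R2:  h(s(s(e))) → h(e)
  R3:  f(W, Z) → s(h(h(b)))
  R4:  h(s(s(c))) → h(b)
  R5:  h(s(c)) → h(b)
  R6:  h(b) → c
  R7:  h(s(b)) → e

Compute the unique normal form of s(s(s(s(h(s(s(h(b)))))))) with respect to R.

s(s(s(s(c))))

1. s(s(s(s(h(s(s(h(b))))))))  →  s(s(s(s(h(s(s(c)))))))   [R6 at 1.1.1.1.1.1.1]
2. s(s(s(s(h(s(s(c)))))))  →  s(s(s(s(h(b)))))   [R4 at 1.1.1.1]
3. s(s(s(s(h(b)))))  →  s(s(s(s(c))))   [R6 at 1.1.1.1]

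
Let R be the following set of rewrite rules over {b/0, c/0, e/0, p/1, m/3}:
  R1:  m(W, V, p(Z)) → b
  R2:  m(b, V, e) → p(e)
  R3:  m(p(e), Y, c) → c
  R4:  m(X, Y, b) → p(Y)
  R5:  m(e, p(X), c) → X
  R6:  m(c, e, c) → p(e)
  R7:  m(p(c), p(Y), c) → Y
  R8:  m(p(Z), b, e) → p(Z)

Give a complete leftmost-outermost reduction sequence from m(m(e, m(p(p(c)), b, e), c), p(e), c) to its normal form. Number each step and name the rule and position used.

e

1. m(m(e, m(p(p(c)), b, e), c), p(e), c)  →  m(m(e, p(p(c)), c), p(e), c)   [R8 at 1.2]
2. m(m(e, p(p(c)), c), p(e), c)  →  m(p(c), p(e), c)   [R5 at 1]
3. m(p(c), p(e), c)  →  e   [R7 at ε]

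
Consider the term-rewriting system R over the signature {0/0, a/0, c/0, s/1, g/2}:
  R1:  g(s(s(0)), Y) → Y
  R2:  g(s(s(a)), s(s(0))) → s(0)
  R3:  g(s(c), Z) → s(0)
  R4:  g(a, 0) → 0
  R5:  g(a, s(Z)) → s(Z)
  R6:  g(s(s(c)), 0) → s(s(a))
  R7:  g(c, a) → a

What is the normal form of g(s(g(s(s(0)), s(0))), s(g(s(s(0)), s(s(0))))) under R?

1. g(s(g(s(s(0)), s(0))), s(g(s(s(0)), s(s(0)))))  →  g(s(s(0)), s(g(s(s(0)), s(s(0)))))   [R1 at 1.1]
2. g(s(s(0)), s(g(s(s(0)), s(s(0)))))  →  s(g(s(s(0)), s(s(0))))   [R1 at ε]
3. s(g(s(s(0)), s(s(0))))  →  s(s(s(0)))   [R1 at 1]

s(s(s(0)))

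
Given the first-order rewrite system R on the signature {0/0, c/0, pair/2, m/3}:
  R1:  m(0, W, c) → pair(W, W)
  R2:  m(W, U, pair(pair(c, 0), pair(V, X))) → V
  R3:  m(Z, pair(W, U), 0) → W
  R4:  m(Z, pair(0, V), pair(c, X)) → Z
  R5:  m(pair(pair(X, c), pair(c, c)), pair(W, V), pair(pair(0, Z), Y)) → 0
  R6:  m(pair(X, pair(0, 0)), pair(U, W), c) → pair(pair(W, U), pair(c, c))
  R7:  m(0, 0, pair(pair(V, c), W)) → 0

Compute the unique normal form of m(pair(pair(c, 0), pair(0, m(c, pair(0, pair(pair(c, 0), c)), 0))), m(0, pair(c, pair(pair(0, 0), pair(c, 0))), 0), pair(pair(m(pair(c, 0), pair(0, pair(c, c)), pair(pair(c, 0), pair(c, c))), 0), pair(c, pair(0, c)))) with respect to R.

c

1. m(pair(pair(c, 0), pair(0, m(c, pair(0, pair(pair(c, 0), c)), 0))), m(0, pair(c, pair(pair(0, 0), pair(c, 0))), 0), pair(pair(m(pair(c, 0), pair(0, pair(c, c)), pair(pair(c, 0), pair(c, c))), 0), pair(c, pair(0, c))))  →  m(pair(pair(c, 0), pair(0, 0)), m(0, pair(c, pair(pair(0, 0), pair(c, 0))), 0), pair(pair(m(pair(c, 0), pair(0, pair(c, c)), pair(pair(c, 0), pair(c, c))), 0), pair(c, pair(0, c))))   [R3 at 1.2.2]
2. m(pair(pair(c, 0), pair(0, 0)), m(0, pair(c, pair(pair(0, 0), pair(c, 0))), 0), pair(pair(m(pair(c, 0), pair(0, pair(c, c)), pair(pair(c, 0), pair(c, c))), 0), pair(c, pair(0, c))))  →  m(pair(pair(c, 0), pair(0, 0)), c, pair(pair(m(pair(c, 0), pair(0, pair(c, c)), pair(pair(c, 0), pair(c, c))), 0), pair(c, pair(0, c))))   [R3 at 2]
3. m(pair(pair(c, 0), pair(0, 0)), c, pair(pair(m(pair(c, 0), pair(0, pair(c, c)), pair(pair(c, 0), pair(c, c))), 0), pair(c, pair(0, c))))  →  m(pair(pair(c, 0), pair(0, 0)), c, pair(pair(c, 0), pair(c, pair(0, c))))   [R2 at 3.1.1]
4. m(pair(pair(c, 0), pair(0, 0)), c, pair(pair(c, 0), pair(c, pair(0, c))))  →  c   [R2 at ε]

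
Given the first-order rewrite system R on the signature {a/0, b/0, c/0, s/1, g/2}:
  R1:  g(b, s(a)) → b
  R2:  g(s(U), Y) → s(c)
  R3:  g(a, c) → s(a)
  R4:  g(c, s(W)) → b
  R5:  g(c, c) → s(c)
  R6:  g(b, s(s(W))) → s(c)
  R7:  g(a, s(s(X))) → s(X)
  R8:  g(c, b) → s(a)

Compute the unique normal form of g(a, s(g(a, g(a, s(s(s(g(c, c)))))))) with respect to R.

s(s(c))

1. g(a, s(g(a, g(a, s(s(s(g(c, c))))))))  →  g(a, s(g(a, s(s(g(c, c))))))   [R7 at 2.1.2]
2. g(a, s(g(a, s(s(g(c, c))))))  →  g(a, s(s(g(c, c))))   [R7 at 2.1]
3. g(a, s(s(g(c, c))))  →  s(g(c, c))   [R7 at ε]
4. s(g(c, c))  →  s(s(c))   [R5 at 1]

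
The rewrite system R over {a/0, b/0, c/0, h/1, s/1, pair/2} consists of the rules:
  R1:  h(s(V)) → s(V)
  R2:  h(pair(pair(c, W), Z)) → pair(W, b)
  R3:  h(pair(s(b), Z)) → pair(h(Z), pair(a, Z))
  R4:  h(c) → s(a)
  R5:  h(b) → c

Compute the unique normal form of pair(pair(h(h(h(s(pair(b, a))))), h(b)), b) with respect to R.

1. pair(pair(h(h(h(s(pair(b, a))))), h(b)), b)  →  pair(pair(h(h(s(pair(b, a)))), h(b)), b)   [R1 at 1.1.1.1]
2. pair(pair(h(h(s(pair(b, a)))), h(b)), b)  →  pair(pair(h(s(pair(b, a))), h(b)), b)   [R1 at 1.1.1]
3. pair(pair(h(s(pair(b, a))), h(b)), b)  →  pair(pair(s(pair(b, a)), h(b)), b)   [R1 at 1.1]
4. pair(pair(s(pair(b, a)), h(b)), b)  →  pair(pair(s(pair(b, a)), c), b)   [R5 at 1.2]

pair(pair(s(pair(b, a)), c), b)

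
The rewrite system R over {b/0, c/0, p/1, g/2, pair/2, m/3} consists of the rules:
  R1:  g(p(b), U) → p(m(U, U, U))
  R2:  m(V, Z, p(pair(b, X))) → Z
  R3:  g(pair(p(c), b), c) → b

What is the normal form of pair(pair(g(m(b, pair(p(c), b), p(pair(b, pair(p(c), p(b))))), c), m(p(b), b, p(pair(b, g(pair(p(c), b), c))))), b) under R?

pair(pair(b, b), b)

1. pair(pair(g(m(b, pair(p(c), b), p(pair(b, pair(p(c), p(b))))), c), m(p(b), b, p(pair(b, g(pair(p(c), b), c))))), b)  →  pair(pair(g(pair(p(c), b), c), m(p(b), b, p(pair(b, g(pair(p(c), b), c))))), b)   [R2 at 1.1.1]
2. pair(pair(g(pair(p(c), b), c), m(p(b), b, p(pair(b, g(pair(p(c), b), c))))), b)  →  pair(pair(b, m(p(b), b, p(pair(b, g(pair(p(c), b), c))))), b)   [R3 at 1.1]
3. pair(pair(b, m(p(b), b, p(pair(b, g(pair(p(c), b), c))))), b)  →  pair(pair(b, b), b)   [R2 at 1.2]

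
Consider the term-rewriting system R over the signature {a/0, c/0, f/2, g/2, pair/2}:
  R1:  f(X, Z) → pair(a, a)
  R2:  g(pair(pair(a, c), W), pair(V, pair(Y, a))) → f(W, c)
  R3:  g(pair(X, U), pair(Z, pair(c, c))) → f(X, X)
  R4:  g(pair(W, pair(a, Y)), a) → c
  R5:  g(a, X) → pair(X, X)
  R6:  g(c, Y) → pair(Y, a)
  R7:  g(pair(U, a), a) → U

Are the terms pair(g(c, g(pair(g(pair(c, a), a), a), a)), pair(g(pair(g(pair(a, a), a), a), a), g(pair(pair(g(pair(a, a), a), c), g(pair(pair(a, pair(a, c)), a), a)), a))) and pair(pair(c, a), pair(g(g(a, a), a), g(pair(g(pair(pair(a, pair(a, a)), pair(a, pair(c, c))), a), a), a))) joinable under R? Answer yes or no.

Reduce t₁ = pair(g(c, g(pair(g(pair(c, a), a), a), a)), pair(g(pair(g(pair(a, a), a), a), a), g(pair(pair(g(pair(a, a), a), c), g(pair(pair(a, pair(a, c)), a), a)), a))):
1. pair(g(c, g(pair(g(pair(c, a), a), a), a)), pair(g(pair(g(pair(a, a), a), a), a), g(pair(pair(g(pair(a, a), a), c), g(pair(pair(a, pair(a, c)), a), a)), a)))  →  pair(pair(g(pair(g(pair(c, a), a), a), a), a), pair(g(pair(g(pair(a, a), a), a), a), g(pair(pair(g(pair(a, a), a), c), g(pair(pair(a, pair(a, c)), a), a)), a)))   [R6 at 1]
2. pair(pair(g(pair(g(pair(c, a), a), a), a), a), pair(g(pair(g(pair(a, a), a), a), a), g(pair(pair(g(pair(a, a), a), c), g(pair(pair(a, pair(a, c)), a), a)), a)))  →  pair(pair(g(pair(c, a), a), a), pair(g(pair(g(pair(a, a), a), a), a), g(pair(pair(g(pair(a, a), a), c), g(pair(pair(a, pair(a, c)), a), a)), a)))   [R7 at 1.1]
3. pair(pair(g(pair(c, a), a), a), pair(g(pair(g(pair(a, a), a), a), a), g(pair(pair(g(pair(a, a), a), c), g(pair(pair(a, pair(a, c)), a), a)), a)))  →  pair(pair(c, a), pair(g(pair(g(pair(a, a), a), a), a), g(pair(pair(g(pair(a, a), a), c), g(pair(pair(a, pair(a, c)), a), a)), a)))   [R7 at 1.1]
4. pair(pair(c, a), pair(g(pair(g(pair(a, a), a), a), a), g(pair(pair(g(pair(a, a), a), c), g(pair(pair(a, pair(a, c)), a), a)), a)))  →  pair(pair(c, a), pair(g(pair(a, a), a), g(pair(pair(g(pair(a, a), a), c), g(pair(pair(a, pair(a, c)), a), a)), a)))   [R7 at 2.1]
5. pair(pair(c, a), pair(g(pair(a, a), a), g(pair(pair(g(pair(a, a), a), c), g(pair(pair(a, pair(a, c)), a), a)), a)))  →  pair(pair(c, a), pair(a, g(pair(pair(g(pair(a, a), a), c), g(pair(pair(a, pair(a, c)), a), a)), a)))   [R7 at 2.1]
6. pair(pair(c, a), pair(a, g(pair(pair(g(pair(a, a), a), c), g(pair(pair(a, pair(a, c)), a), a)), a)))  →  pair(pair(c, a), pair(a, g(pair(pair(a, c), g(pair(pair(a, pair(a, c)), a), a)), a)))   [R7 at 2.2.1.1.1]
7. pair(pair(c, a), pair(a, g(pair(pair(a, c), g(pair(pair(a, pair(a, c)), a), a)), a)))  →  pair(pair(c, a), pair(a, g(pair(pair(a, c), pair(a, pair(a, c))), a)))   [R7 at 2.2.1.2]
8. pair(pair(c, a), pair(a, g(pair(pair(a, c), pair(a, pair(a, c))), a)))  →  pair(pair(c, a), pair(a, c))   [R4 at 2.2]

Reduce t₂ = pair(pair(c, a), pair(g(g(a, a), a), g(pair(g(pair(pair(a, pair(a, a)), pair(a, pair(c, c))), a), a), a))):
1. pair(pair(c, a), pair(g(g(a, a), a), g(pair(g(pair(pair(a, pair(a, a)), pair(a, pair(c, c))), a), a), a)))  →  pair(pair(c, a), pair(g(pair(a, a), a), g(pair(g(pair(pair(a, pair(a, a)), pair(a, pair(c, c))), a), a), a)))   [R5 at 2.1.1]
2. pair(pair(c, a), pair(g(pair(a, a), a), g(pair(g(pair(pair(a, pair(a, a)), pair(a, pair(c, c))), a), a), a)))  →  pair(pair(c, a), pair(a, g(pair(g(pair(pair(a, pair(a, a)), pair(a, pair(c, c))), a), a), a)))   [R7 at 2.1]
3. pair(pair(c, a), pair(a, g(pair(g(pair(pair(a, pair(a, a)), pair(a, pair(c, c))), a), a), a)))  →  pair(pair(c, a), pair(a, g(pair(pair(a, pair(a, a)), pair(a, pair(c, c))), a)))   [R7 at 2.2]
4. pair(pair(c, a), pair(a, g(pair(pair(a, pair(a, a)), pair(a, pair(c, c))), a)))  →  pair(pair(c, a), pair(a, c))   [R4 at 2.2]

yes — NF(t₁) = pair(pair(c, a), pair(a, c)), NF(t₂) = pair(pair(c, a), pair(a, c))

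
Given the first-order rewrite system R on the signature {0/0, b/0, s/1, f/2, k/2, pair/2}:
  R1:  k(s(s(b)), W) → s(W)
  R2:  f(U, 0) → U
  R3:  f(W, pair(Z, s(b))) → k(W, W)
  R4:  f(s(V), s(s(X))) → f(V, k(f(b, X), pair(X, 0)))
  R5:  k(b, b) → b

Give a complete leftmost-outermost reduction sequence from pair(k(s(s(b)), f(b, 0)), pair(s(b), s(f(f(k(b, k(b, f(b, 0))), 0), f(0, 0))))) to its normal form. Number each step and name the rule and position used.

pair(s(b), pair(s(b), s(b)))

1. pair(k(s(s(b)), f(b, 0)), pair(s(b), s(f(f(k(b, k(b, f(b, 0))), 0), f(0, 0)))))  →  pair(s(f(b, 0)), pair(s(b), s(f(f(k(b, k(b, f(b, 0))), 0), f(0, 0)))))   [R1 at 1]
2. pair(s(f(b, 0)), pair(s(b), s(f(f(k(b, k(b, f(b, 0))), 0), f(0, 0)))))  →  pair(s(b), pair(s(b), s(f(f(k(b, k(b, f(b, 0))), 0), f(0, 0)))))   [R2 at 1.1]
3. pair(s(b), pair(s(b), s(f(f(k(b, k(b, f(b, 0))), 0), f(0, 0)))))  →  pair(s(b), pair(s(b), s(f(k(b, k(b, f(b, 0))), f(0, 0)))))   [R2 at 2.2.1.1]
4. pair(s(b), pair(s(b), s(f(k(b, k(b, f(b, 0))), f(0, 0)))))  →  pair(s(b), pair(s(b), s(f(k(b, k(b, b)), f(0, 0)))))   [R2 at 2.2.1.1.2.2]
5. pair(s(b), pair(s(b), s(f(k(b, k(b, b)), f(0, 0)))))  →  pair(s(b), pair(s(b), s(f(k(b, b), f(0, 0)))))   [R5 at 2.2.1.1.2]
6. pair(s(b), pair(s(b), s(f(k(b, b), f(0, 0)))))  →  pair(s(b), pair(s(b), s(f(b, f(0, 0)))))   [R5 at 2.2.1.1]
7. pair(s(b), pair(s(b), s(f(b, f(0, 0)))))  →  pair(s(b), pair(s(b), s(f(b, 0))))   [R2 at 2.2.1.2]
8. pair(s(b), pair(s(b), s(f(b, 0))))  →  pair(s(b), pair(s(b), s(b)))   [R2 at 2.2.1]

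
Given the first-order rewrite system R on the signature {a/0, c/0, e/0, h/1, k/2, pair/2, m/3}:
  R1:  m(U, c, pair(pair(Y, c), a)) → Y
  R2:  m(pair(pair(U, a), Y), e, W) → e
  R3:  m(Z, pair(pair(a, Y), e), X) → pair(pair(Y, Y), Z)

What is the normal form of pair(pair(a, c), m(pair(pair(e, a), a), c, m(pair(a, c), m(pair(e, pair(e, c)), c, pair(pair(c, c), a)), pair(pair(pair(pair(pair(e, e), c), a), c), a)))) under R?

1. pair(pair(a, c), m(pair(pair(e, a), a), c, m(pair(a, c), m(pair(e, pair(e, c)), c, pair(pair(c, c), a)), pair(pair(pair(pair(pair(e, e), c), a), c), a))))  →  pair(pair(a, c), m(pair(pair(e, a), a), c, m(pair(a, c), c, pair(pair(pair(pair(pair(e, e), c), a), c), a))))   [R1 at 2.3.2]
2. pair(pair(a, c), m(pair(pair(e, a), a), c, m(pair(a, c), c, pair(pair(pair(pair(pair(e, e), c), a), c), a))))  →  pair(pair(a, c), m(pair(pair(e, a), a), c, pair(pair(pair(e, e), c), a)))   [R1 at 2.3]
3. pair(pair(a, c), m(pair(pair(e, a), a), c, pair(pair(pair(e, e), c), a)))  →  pair(pair(a, c), pair(e, e))   [R1 at 2]

pair(pair(a, c), pair(e, e))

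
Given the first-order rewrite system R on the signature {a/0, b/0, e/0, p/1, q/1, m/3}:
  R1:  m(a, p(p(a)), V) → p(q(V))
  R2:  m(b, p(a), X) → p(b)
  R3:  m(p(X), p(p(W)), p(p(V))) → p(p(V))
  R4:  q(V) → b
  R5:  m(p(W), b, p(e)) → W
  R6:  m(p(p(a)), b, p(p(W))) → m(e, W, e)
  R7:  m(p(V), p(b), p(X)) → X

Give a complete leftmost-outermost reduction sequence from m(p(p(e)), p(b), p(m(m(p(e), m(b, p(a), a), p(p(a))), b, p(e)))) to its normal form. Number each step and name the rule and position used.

a

1. m(p(p(e)), p(b), p(m(m(p(e), m(b, p(a), a), p(p(a))), b, p(e))))  →  m(m(p(e), m(b, p(a), a), p(p(a))), b, p(e))   [R7 at ε]
2. m(m(p(e), m(b, p(a), a), p(p(a))), b, p(e))  →  m(m(p(e), p(b), p(p(a))), b, p(e))   [R2 at 1.2]
3. m(m(p(e), p(b), p(p(a))), b, p(e))  →  m(p(a), b, p(e))   [R7 at 1]
4. m(p(a), b, p(e))  →  a   [R5 at ε]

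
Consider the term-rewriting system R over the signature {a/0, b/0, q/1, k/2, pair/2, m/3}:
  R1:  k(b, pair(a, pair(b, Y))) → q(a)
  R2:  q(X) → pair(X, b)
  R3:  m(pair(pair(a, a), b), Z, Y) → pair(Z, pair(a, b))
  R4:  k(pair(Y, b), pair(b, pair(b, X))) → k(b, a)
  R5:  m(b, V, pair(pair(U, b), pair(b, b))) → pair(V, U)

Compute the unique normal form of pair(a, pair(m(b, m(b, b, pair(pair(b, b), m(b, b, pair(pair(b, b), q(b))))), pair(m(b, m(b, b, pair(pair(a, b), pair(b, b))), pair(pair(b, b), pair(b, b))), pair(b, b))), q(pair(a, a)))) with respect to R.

1. pair(a, pair(m(b, m(b, b, pair(pair(b, b), m(b, b, pair(pair(b, b), q(b))))), pair(m(b, m(b, b, pair(pair(a, b), pair(b, b))), pair(pair(b, b), pair(b, b))), pair(b, b))), q(pair(a, a))))  →  pair(a, pair(m(b, m(b, b, pair(pair(b, b), m(b, b, pair(pair(b, b), pair(b, b))))), pair(m(b, m(b, b, pair(pair(a, b), pair(b, b))), pair(pair(b, b), pair(b, b))), pair(b, b))), q(pair(a, a))))   [R2 at 2.1.2.3.2.3.2]
2. pair(a, pair(m(b, m(b, b, pair(pair(b, b), m(b, b, pair(pair(b, b), pair(b, b))))), pair(m(b, m(b, b, pair(pair(a, b), pair(b, b))), pair(pair(b, b), pair(b, b))), pair(b, b))), q(pair(a, a))))  →  pair(a, pair(m(b, m(b, b, pair(pair(b, b), pair(b, b))), pair(m(b, m(b, b, pair(pair(a, b), pair(b, b))), pair(pair(b, b), pair(b, b))), pair(b, b))), q(pair(a, a))))   [R5 at 2.1.2.3.2]
3. pair(a, pair(m(b, m(b, b, pair(pair(b, b), pair(b, b))), pair(m(b, m(b, b, pair(pair(a, b), pair(b, b))), pair(pair(b, b), pair(b, b))), pair(b, b))), q(pair(a, a))))  →  pair(a, pair(m(b, pair(b, b), pair(m(b, m(b, b, pair(pair(a, b), pair(b, b))), pair(pair(b, b), pair(b, b))), pair(b, b))), q(pair(a, a))))   [R5 at 2.1.2]
4. pair(a, pair(m(b, pair(b, b), pair(m(b, m(b, b, pair(pair(a, b), pair(b, b))), pair(pair(b, b), pair(b, b))), pair(b, b))), q(pair(a, a))))  →  pair(a, pair(m(b, pair(b, b), pair(pair(m(b, b, pair(pair(a, b), pair(b, b))), b), pair(b, b))), q(pair(a, a))))   [R5 at 2.1.3.1]
5. pair(a, pair(m(b, pair(b, b), pair(pair(m(b, b, pair(pair(a, b), pair(b, b))), b), pair(b, b))), q(pair(a, a))))  →  pair(a, pair(pair(pair(b, b), m(b, b, pair(pair(a, b), pair(b, b)))), q(pair(a, a))))   [R5 at 2.1]
6. pair(a, pair(pair(pair(b, b), m(b, b, pair(pair(a, b), pair(b, b)))), q(pair(a, a))))  →  pair(a, pair(pair(pair(b, b), pair(b, a)), q(pair(a, a))))   [R5 at 2.1.2]
7. pair(a, pair(pair(pair(b, b), pair(b, a)), q(pair(a, a))))  →  pair(a, pair(pair(pair(b, b), pair(b, a)), pair(pair(a, a), b)))   [R2 at 2.2]

pair(a, pair(pair(pair(b, b), pair(b, a)), pair(pair(a, a), b)))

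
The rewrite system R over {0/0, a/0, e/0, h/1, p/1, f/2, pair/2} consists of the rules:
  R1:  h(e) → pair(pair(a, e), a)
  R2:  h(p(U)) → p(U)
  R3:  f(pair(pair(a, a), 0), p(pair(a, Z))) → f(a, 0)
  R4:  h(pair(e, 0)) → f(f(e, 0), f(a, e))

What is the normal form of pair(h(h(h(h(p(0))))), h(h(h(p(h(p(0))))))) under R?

pair(p(0), p(p(0)))

1. pair(h(h(h(h(p(0))))), h(h(h(p(h(p(0)))))))  →  pair(h(h(h(p(0)))), h(h(h(p(h(p(0)))))))   [R2 at 1.1.1.1]
2. pair(h(h(h(p(0)))), h(h(h(p(h(p(0)))))))  →  pair(h(h(p(0))), h(h(h(p(h(p(0)))))))   [R2 at 1.1.1]
3. pair(h(h(p(0))), h(h(h(p(h(p(0)))))))  →  pair(h(p(0)), h(h(h(p(h(p(0)))))))   [R2 at 1.1]
4. pair(h(p(0)), h(h(h(p(h(p(0)))))))  →  pair(p(0), h(h(h(p(h(p(0)))))))   [R2 at 1]
5. pair(p(0), h(h(h(p(h(p(0)))))))  →  pair(p(0), h(h(p(h(p(0))))))   [R2 at 2.1.1]
6. pair(p(0), h(h(p(h(p(0))))))  →  pair(p(0), h(p(h(p(0)))))   [R2 at 2.1]
7. pair(p(0), h(p(h(p(0)))))  →  pair(p(0), p(h(p(0))))   [R2 at 2]
8. pair(p(0), p(h(p(0))))  →  pair(p(0), p(p(0)))   [R2 at 2.1]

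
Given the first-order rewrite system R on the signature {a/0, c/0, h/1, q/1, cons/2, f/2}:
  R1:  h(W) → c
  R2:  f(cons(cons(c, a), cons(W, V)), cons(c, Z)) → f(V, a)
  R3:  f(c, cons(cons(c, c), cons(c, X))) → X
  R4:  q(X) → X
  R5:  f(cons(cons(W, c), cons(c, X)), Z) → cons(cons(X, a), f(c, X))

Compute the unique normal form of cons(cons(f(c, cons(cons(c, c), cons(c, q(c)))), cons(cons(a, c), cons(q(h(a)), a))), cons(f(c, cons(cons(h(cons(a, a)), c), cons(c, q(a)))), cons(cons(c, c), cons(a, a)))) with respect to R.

1. cons(cons(f(c, cons(cons(c, c), cons(c, q(c)))), cons(cons(a, c), cons(q(h(a)), a))), cons(f(c, cons(cons(h(cons(a, a)), c), cons(c, q(a)))), cons(cons(c, c), cons(a, a))))  →  cons(cons(q(c), cons(cons(a, c), cons(q(h(a)), a))), cons(f(c, cons(cons(h(cons(a, a)), c), cons(c, q(a)))), cons(cons(c, c), cons(a, a))))   [R3 at 1.1]
2. cons(cons(q(c), cons(cons(a, c), cons(q(h(a)), a))), cons(f(c, cons(cons(h(cons(a, a)), c), cons(c, q(a)))), cons(cons(c, c), cons(a, a))))  →  cons(cons(c, cons(cons(a, c), cons(q(h(a)), a))), cons(f(c, cons(cons(h(cons(a, a)), c), cons(c, q(a)))), cons(cons(c, c), cons(a, a))))   [R4 at 1.1]
3. cons(cons(c, cons(cons(a, c), cons(q(h(a)), a))), cons(f(c, cons(cons(h(cons(a, a)), c), cons(c, q(a)))), cons(cons(c, c), cons(a, a))))  →  cons(cons(c, cons(cons(a, c), cons(h(a), a))), cons(f(c, cons(cons(h(cons(a, a)), c), cons(c, q(a)))), cons(cons(c, c), cons(a, a))))   [R4 at 1.2.2.1]
4. cons(cons(c, cons(cons(a, c), cons(h(a), a))), cons(f(c, cons(cons(h(cons(a, a)), c), cons(c, q(a)))), cons(cons(c, c), cons(a, a))))  →  cons(cons(c, cons(cons(a, c), cons(c, a))), cons(f(c, cons(cons(h(cons(a, a)), c), cons(c, q(a)))), cons(cons(c, c), cons(a, a))))   [R1 at 1.2.2.1]
5. cons(cons(c, cons(cons(a, c), cons(c, a))), cons(f(c, cons(cons(h(cons(a, a)), c), cons(c, q(a)))), cons(cons(c, c), cons(a, a))))  →  cons(cons(c, cons(cons(a, c), cons(c, a))), cons(f(c, cons(cons(c, c), cons(c, q(a)))), cons(cons(c, c), cons(a, a))))   [R1 at 2.1.2.1.1]
6. cons(cons(c, cons(cons(a, c), cons(c, a))), cons(f(c, cons(cons(c, c), cons(c, q(a)))), cons(cons(c, c), cons(a, a))))  →  cons(cons(c, cons(cons(a, c), cons(c, a))), cons(q(a), cons(cons(c, c), cons(a, a))))   [R3 at 2.1]
7. cons(cons(c, cons(cons(a, c), cons(c, a))), cons(q(a), cons(cons(c, c), cons(a, a))))  →  cons(cons(c, cons(cons(a, c), cons(c, a))), cons(a, cons(cons(c, c), cons(a, a))))   [R4 at 2.1]

cons(cons(c, cons(cons(a, c), cons(c, a))), cons(a, cons(cons(c, c), cons(a, a))))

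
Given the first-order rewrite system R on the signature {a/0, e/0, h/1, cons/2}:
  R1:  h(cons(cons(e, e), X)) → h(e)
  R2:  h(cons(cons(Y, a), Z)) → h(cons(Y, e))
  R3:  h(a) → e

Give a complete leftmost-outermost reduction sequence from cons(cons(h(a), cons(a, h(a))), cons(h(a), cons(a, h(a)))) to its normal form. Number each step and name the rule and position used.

1. cons(cons(h(a), cons(a, h(a))), cons(h(a), cons(a, h(a))))  →  cons(cons(e, cons(a, h(a))), cons(h(a), cons(a, h(a))))   [R3 at 1.1]
2. cons(cons(e, cons(a, h(a))), cons(h(a), cons(a, h(a))))  →  cons(cons(e, cons(a, e)), cons(h(a), cons(a, h(a))))   [R3 at 1.2.2]
3. cons(cons(e, cons(a, e)), cons(h(a), cons(a, h(a))))  →  cons(cons(e, cons(a, e)), cons(e, cons(a, h(a))))   [R3 at 2.1]
4. cons(cons(e, cons(a, e)), cons(e, cons(a, h(a))))  →  cons(cons(e, cons(a, e)), cons(e, cons(a, e)))   [R3 at 2.2.2]

cons(cons(e, cons(a, e)), cons(e, cons(a, e)))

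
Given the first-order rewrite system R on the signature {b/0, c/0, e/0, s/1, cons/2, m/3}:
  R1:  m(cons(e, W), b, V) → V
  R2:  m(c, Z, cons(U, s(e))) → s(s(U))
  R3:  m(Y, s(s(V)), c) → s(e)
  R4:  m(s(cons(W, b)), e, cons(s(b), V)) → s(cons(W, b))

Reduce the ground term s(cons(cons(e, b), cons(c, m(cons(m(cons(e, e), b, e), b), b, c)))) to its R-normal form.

1. s(cons(cons(e, b), cons(c, m(cons(m(cons(e, e), b, e), b), b, c))))  →  s(cons(cons(e, b), cons(c, m(cons(e, b), b, c))))   [R1 at 1.2.2.1.1]
2. s(cons(cons(e, b), cons(c, m(cons(e, b), b, c))))  →  s(cons(cons(e, b), cons(c, c)))   [R1 at 1.2.2]

s(cons(cons(e, b), cons(c, c)))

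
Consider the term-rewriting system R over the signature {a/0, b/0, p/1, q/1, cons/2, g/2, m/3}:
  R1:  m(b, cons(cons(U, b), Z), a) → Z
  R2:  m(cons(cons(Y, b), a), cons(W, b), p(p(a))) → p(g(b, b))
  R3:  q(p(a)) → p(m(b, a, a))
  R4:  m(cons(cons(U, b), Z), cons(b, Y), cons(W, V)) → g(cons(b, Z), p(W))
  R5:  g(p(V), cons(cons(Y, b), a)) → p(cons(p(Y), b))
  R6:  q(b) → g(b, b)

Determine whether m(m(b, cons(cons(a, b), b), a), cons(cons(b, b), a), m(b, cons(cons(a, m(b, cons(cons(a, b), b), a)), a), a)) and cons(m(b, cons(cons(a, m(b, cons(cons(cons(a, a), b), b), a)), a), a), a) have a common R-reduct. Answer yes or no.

Reduce t₁ = m(m(b, cons(cons(a, b), b), a), cons(cons(b, b), a), m(b, cons(cons(a, m(b, cons(cons(a, b), b), a)), a), a)):
1. m(m(b, cons(cons(a, b), b), a), cons(cons(b, b), a), m(b, cons(cons(a, m(b, cons(cons(a, b), b), a)), a), a))  →  m(b, cons(cons(b, b), a), m(b, cons(cons(a, m(b, cons(cons(a, b), b), a)), a), a))   [R1 at 1]
2. m(b, cons(cons(b, b), a), m(b, cons(cons(a, m(b, cons(cons(a, b), b), a)), a), a))  →  m(b, cons(cons(b, b), a), m(b, cons(cons(a, b), a), a))   [R1 at 3.2.1.2]
3. m(b, cons(cons(b, b), a), m(b, cons(cons(a, b), a), a))  →  m(b, cons(cons(b, b), a), a)   [R1 at 3]
4. m(b, cons(cons(b, b), a), a)  →  a   [R1 at ε]

Reduce t₂ = cons(m(b, cons(cons(a, m(b, cons(cons(cons(a, a), b), b), a)), a), a), a):
1. cons(m(b, cons(cons(a, m(b, cons(cons(cons(a, a), b), b), a)), a), a), a)  →  cons(m(b, cons(cons(a, b), a), a), a)   [R1 at 1.2.1.2]
2. cons(m(b, cons(cons(a, b), a), a), a)  →  cons(a, a)   [R1 at 1]

no — NF(t₁) = a, NF(t₂) = cons(a, a)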